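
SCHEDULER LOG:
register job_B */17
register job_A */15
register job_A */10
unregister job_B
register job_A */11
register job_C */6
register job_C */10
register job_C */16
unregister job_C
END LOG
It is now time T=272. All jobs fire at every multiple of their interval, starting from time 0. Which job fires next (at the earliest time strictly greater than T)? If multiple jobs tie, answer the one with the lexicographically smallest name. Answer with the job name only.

Answer: job_A

Derivation:
Op 1: register job_B */17 -> active={job_B:*/17}
Op 2: register job_A */15 -> active={job_A:*/15, job_B:*/17}
Op 3: register job_A */10 -> active={job_A:*/10, job_B:*/17}
Op 4: unregister job_B -> active={job_A:*/10}
Op 5: register job_A */11 -> active={job_A:*/11}
Op 6: register job_C */6 -> active={job_A:*/11, job_C:*/6}
Op 7: register job_C */10 -> active={job_A:*/11, job_C:*/10}
Op 8: register job_C */16 -> active={job_A:*/11, job_C:*/16}
Op 9: unregister job_C -> active={job_A:*/11}
  job_A: interval 11, next fire after T=272 is 275
Earliest = 275, winner (lex tiebreak) = job_A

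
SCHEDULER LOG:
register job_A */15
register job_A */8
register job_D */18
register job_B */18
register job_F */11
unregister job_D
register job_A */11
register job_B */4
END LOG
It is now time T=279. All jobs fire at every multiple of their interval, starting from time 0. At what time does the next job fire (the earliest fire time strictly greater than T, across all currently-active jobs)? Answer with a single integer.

Op 1: register job_A */15 -> active={job_A:*/15}
Op 2: register job_A */8 -> active={job_A:*/8}
Op 3: register job_D */18 -> active={job_A:*/8, job_D:*/18}
Op 4: register job_B */18 -> active={job_A:*/8, job_B:*/18, job_D:*/18}
Op 5: register job_F */11 -> active={job_A:*/8, job_B:*/18, job_D:*/18, job_F:*/11}
Op 6: unregister job_D -> active={job_A:*/8, job_B:*/18, job_F:*/11}
Op 7: register job_A */11 -> active={job_A:*/11, job_B:*/18, job_F:*/11}
Op 8: register job_B */4 -> active={job_A:*/11, job_B:*/4, job_F:*/11}
  job_A: interval 11, next fire after T=279 is 286
  job_B: interval 4, next fire after T=279 is 280
  job_F: interval 11, next fire after T=279 is 286
Earliest fire time = 280 (job job_B)

Answer: 280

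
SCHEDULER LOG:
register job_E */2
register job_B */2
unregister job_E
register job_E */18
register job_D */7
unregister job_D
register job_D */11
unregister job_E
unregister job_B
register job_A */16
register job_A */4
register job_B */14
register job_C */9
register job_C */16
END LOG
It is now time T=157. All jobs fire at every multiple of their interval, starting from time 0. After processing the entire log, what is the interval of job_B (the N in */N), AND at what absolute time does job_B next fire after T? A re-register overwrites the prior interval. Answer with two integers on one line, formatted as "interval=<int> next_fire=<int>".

Answer: interval=14 next_fire=168

Derivation:
Op 1: register job_E */2 -> active={job_E:*/2}
Op 2: register job_B */2 -> active={job_B:*/2, job_E:*/2}
Op 3: unregister job_E -> active={job_B:*/2}
Op 4: register job_E */18 -> active={job_B:*/2, job_E:*/18}
Op 5: register job_D */7 -> active={job_B:*/2, job_D:*/7, job_E:*/18}
Op 6: unregister job_D -> active={job_B:*/2, job_E:*/18}
Op 7: register job_D */11 -> active={job_B:*/2, job_D:*/11, job_E:*/18}
Op 8: unregister job_E -> active={job_B:*/2, job_D:*/11}
Op 9: unregister job_B -> active={job_D:*/11}
Op 10: register job_A */16 -> active={job_A:*/16, job_D:*/11}
Op 11: register job_A */4 -> active={job_A:*/4, job_D:*/11}
Op 12: register job_B */14 -> active={job_A:*/4, job_B:*/14, job_D:*/11}
Op 13: register job_C */9 -> active={job_A:*/4, job_B:*/14, job_C:*/9, job_D:*/11}
Op 14: register job_C */16 -> active={job_A:*/4, job_B:*/14, job_C:*/16, job_D:*/11}
Final interval of job_B = 14
Next fire of job_B after T=157: (157//14+1)*14 = 168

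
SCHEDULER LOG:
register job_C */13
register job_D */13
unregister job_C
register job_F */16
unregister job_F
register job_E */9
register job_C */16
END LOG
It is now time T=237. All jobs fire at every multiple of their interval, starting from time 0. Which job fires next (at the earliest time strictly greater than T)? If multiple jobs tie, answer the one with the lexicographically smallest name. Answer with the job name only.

Op 1: register job_C */13 -> active={job_C:*/13}
Op 2: register job_D */13 -> active={job_C:*/13, job_D:*/13}
Op 3: unregister job_C -> active={job_D:*/13}
Op 4: register job_F */16 -> active={job_D:*/13, job_F:*/16}
Op 5: unregister job_F -> active={job_D:*/13}
Op 6: register job_E */9 -> active={job_D:*/13, job_E:*/9}
Op 7: register job_C */16 -> active={job_C:*/16, job_D:*/13, job_E:*/9}
  job_C: interval 16, next fire after T=237 is 240
  job_D: interval 13, next fire after T=237 is 247
  job_E: interval 9, next fire after T=237 is 243
Earliest = 240, winner (lex tiebreak) = job_C

Answer: job_C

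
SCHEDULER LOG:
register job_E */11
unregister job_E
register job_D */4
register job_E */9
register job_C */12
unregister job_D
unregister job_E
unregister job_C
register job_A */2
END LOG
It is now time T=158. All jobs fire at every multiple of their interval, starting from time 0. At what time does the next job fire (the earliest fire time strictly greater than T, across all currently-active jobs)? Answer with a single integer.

Answer: 160

Derivation:
Op 1: register job_E */11 -> active={job_E:*/11}
Op 2: unregister job_E -> active={}
Op 3: register job_D */4 -> active={job_D:*/4}
Op 4: register job_E */9 -> active={job_D:*/4, job_E:*/9}
Op 5: register job_C */12 -> active={job_C:*/12, job_D:*/4, job_E:*/9}
Op 6: unregister job_D -> active={job_C:*/12, job_E:*/9}
Op 7: unregister job_E -> active={job_C:*/12}
Op 8: unregister job_C -> active={}
Op 9: register job_A */2 -> active={job_A:*/2}
  job_A: interval 2, next fire after T=158 is 160
Earliest fire time = 160 (job job_A)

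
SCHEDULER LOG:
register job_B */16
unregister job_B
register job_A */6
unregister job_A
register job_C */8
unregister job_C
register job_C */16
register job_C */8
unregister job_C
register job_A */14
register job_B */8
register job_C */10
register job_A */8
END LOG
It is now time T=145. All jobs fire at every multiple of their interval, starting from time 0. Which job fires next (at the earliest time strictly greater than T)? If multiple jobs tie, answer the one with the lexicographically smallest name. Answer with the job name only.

Answer: job_C

Derivation:
Op 1: register job_B */16 -> active={job_B:*/16}
Op 2: unregister job_B -> active={}
Op 3: register job_A */6 -> active={job_A:*/6}
Op 4: unregister job_A -> active={}
Op 5: register job_C */8 -> active={job_C:*/8}
Op 6: unregister job_C -> active={}
Op 7: register job_C */16 -> active={job_C:*/16}
Op 8: register job_C */8 -> active={job_C:*/8}
Op 9: unregister job_C -> active={}
Op 10: register job_A */14 -> active={job_A:*/14}
Op 11: register job_B */8 -> active={job_A:*/14, job_B:*/8}
Op 12: register job_C */10 -> active={job_A:*/14, job_B:*/8, job_C:*/10}
Op 13: register job_A */8 -> active={job_A:*/8, job_B:*/8, job_C:*/10}
  job_A: interval 8, next fire after T=145 is 152
  job_B: interval 8, next fire after T=145 is 152
  job_C: interval 10, next fire after T=145 is 150
Earliest = 150, winner (lex tiebreak) = job_C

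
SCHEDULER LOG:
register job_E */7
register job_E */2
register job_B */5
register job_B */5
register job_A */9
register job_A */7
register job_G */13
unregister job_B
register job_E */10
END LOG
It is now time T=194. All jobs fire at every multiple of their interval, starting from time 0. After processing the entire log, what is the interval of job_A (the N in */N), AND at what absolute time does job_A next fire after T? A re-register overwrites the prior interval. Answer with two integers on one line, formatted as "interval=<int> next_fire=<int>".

Op 1: register job_E */7 -> active={job_E:*/7}
Op 2: register job_E */2 -> active={job_E:*/2}
Op 3: register job_B */5 -> active={job_B:*/5, job_E:*/2}
Op 4: register job_B */5 -> active={job_B:*/5, job_E:*/2}
Op 5: register job_A */9 -> active={job_A:*/9, job_B:*/5, job_E:*/2}
Op 6: register job_A */7 -> active={job_A:*/7, job_B:*/5, job_E:*/2}
Op 7: register job_G */13 -> active={job_A:*/7, job_B:*/5, job_E:*/2, job_G:*/13}
Op 8: unregister job_B -> active={job_A:*/7, job_E:*/2, job_G:*/13}
Op 9: register job_E */10 -> active={job_A:*/7, job_E:*/10, job_G:*/13}
Final interval of job_A = 7
Next fire of job_A after T=194: (194//7+1)*7 = 196

Answer: interval=7 next_fire=196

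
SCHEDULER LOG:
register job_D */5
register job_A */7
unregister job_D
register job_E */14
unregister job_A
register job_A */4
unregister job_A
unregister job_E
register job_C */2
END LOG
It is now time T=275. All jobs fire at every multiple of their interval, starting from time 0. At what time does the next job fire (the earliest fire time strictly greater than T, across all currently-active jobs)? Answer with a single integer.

Answer: 276

Derivation:
Op 1: register job_D */5 -> active={job_D:*/5}
Op 2: register job_A */7 -> active={job_A:*/7, job_D:*/5}
Op 3: unregister job_D -> active={job_A:*/7}
Op 4: register job_E */14 -> active={job_A:*/7, job_E:*/14}
Op 5: unregister job_A -> active={job_E:*/14}
Op 6: register job_A */4 -> active={job_A:*/4, job_E:*/14}
Op 7: unregister job_A -> active={job_E:*/14}
Op 8: unregister job_E -> active={}
Op 9: register job_C */2 -> active={job_C:*/2}
  job_C: interval 2, next fire after T=275 is 276
Earliest fire time = 276 (job job_C)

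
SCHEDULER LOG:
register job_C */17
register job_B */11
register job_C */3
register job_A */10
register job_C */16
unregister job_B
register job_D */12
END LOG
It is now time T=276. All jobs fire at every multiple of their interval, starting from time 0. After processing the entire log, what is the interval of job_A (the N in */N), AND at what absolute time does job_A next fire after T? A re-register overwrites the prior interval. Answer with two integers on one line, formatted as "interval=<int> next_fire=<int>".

Answer: interval=10 next_fire=280

Derivation:
Op 1: register job_C */17 -> active={job_C:*/17}
Op 2: register job_B */11 -> active={job_B:*/11, job_C:*/17}
Op 3: register job_C */3 -> active={job_B:*/11, job_C:*/3}
Op 4: register job_A */10 -> active={job_A:*/10, job_B:*/11, job_C:*/3}
Op 5: register job_C */16 -> active={job_A:*/10, job_B:*/11, job_C:*/16}
Op 6: unregister job_B -> active={job_A:*/10, job_C:*/16}
Op 7: register job_D */12 -> active={job_A:*/10, job_C:*/16, job_D:*/12}
Final interval of job_A = 10
Next fire of job_A after T=276: (276//10+1)*10 = 280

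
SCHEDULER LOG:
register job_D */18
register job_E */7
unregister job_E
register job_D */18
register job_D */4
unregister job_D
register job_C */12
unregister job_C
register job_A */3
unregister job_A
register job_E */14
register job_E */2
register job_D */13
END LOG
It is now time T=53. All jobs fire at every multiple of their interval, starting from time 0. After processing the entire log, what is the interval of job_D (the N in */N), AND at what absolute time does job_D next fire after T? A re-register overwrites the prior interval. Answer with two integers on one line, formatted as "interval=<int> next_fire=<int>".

Answer: interval=13 next_fire=65

Derivation:
Op 1: register job_D */18 -> active={job_D:*/18}
Op 2: register job_E */7 -> active={job_D:*/18, job_E:*/7}
Op 3: unregister job_E -> active={job_D:*/18}
Op 4: register job_D */18 -> active={job_D:*/18}
Op 5: register job_D */4 -> active={job_D:*/4}
Op 6: unregister job_D -> active={}
Op 7: register job_C */12 -> active={job_C:*/12}
Op 8: unregister job_C -> active={}
Op 9: register job_A */3 -> active={job_A:*/3}
Op 10: unregister job_A -> active={}
Op 11: register job_E */14 -> active={job_E:*/14}
Op 12: register job_E */2 -> active={job_E:*/2}
Op 13: register job_D */13 -> active={job_D:*/13, job_E:*/2}
Final interval of job_D = 13
Next fire of job_D after T=53: (53//13+1)*13 = 65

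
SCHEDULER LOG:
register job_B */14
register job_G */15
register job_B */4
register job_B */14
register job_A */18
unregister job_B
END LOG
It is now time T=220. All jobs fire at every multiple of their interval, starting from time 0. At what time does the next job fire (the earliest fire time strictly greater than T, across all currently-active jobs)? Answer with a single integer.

Op 1: register job_B */14 -> active={job_B:*/14}
Op 2: register job_G */15 -> active={job_B:*/14, job_G:*/15}
Op 3: register job_B */4 -> active={job_B:*/4, job_G:*/15}
Op 4: register job_B */14 -> active={job_B:*/14, job_G:*/15}
Op 5: register job_A */18 -> active={job_A:*/18, job_B:*/14, job_G:*/15}
Op 6: unregister job_B -> active={job_A:*/18, job_G:*/15}
  job_A: interval 18, next fire after T=220 is 234
  job_G: interval 15, next fire after T=220 is 225
Earliest fire time = 225 (job job_G)

Answer: 225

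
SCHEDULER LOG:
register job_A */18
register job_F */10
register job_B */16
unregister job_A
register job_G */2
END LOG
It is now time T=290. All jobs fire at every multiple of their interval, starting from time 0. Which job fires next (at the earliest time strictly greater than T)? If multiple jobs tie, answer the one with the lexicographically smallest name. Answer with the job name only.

Answer: job_G

Derivation:
Op 1: register job_A */18 -> active={job_A:*/18}
Op 2: register job_F */10 -> active={job_A:*/18, job_F:*/10}
Op 3: register job_B */16 -> active={job_A:*/18, job_B:*/16, job_F:*/10}
Op 4: unregister job_A -> active={job_B:*/16, job_F:*/10}
Op 5: register job_G */2 -> active={job_B:*/16, job_F:*/10, job_G:*/2}
  job_B: interval 16, next fire after T=290 is 304
  job_F: interval 10, next fire after T=290 is 300
  job_G: interval 2, next fire after T=290 is 292
Earliest = 292, winner (lex tiebreak) = job_G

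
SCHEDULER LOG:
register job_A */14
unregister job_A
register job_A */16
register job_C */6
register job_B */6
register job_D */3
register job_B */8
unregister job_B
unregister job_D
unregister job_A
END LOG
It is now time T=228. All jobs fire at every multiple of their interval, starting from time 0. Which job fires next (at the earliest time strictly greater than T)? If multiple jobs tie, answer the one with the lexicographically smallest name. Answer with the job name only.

Op 1: register job_A */14 -> active={job_A:*/14}
Op 2: unregister job_A -> active={}
Op 3: register job_A */16 -> active={job_A:*/16}
Op 4: register job_C */6 -> active={job_A:*/16, job_C:*/6}
Op 5: register job_B */6 -> active={job_A:*/16, job_B:*/6, job_C:*/6}
Op 6: register job_D */3 -> active={job_A:*/16, job_B:*/6, job_C:*/6, job_D:*/3}
Op 7: register job_B */8 -> active={job_A:*/16, job_B:*/8, job_C:*/6, job_D:*/3}
Op 8: unregister job_B -> active={job_A:*/16, job_C:*/6, job_D:*/3}
Op 9: unregister job_D -> active={job_A:*/16, job_C:*/6}
Op 10: unregister job_A -> active={job_C:*/6}
  job_C: interval 6, next fire after T=228 is 234
Earliest = 234, winner (lex tiebreak) = job_C

Answer: job_C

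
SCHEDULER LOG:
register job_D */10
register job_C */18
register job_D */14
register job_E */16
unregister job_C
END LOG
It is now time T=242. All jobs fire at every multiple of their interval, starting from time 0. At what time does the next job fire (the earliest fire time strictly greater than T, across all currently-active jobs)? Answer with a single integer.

Op 1: register job_D */10 -> active={job_D:*/10}
Op 2: register job_C */18 -> active={job_C:*/18, job_D:*/10}
Op 3: register job_D */14 -> active={job_C:*/18, job_D:*/14}
Op 4: register job_E */16 -> active={job_C:*/18, job_D:*/14, job_E:*/16}
Op 5: unregister job_C -> active={job_D:*/14, job_E:*/16}
  job_D: interval 14, next fire after T=242 is 252
  job_E: interval 16, next fire after T=242 is 256
Earliest fire time = 252 (job job_D)

Answer: 252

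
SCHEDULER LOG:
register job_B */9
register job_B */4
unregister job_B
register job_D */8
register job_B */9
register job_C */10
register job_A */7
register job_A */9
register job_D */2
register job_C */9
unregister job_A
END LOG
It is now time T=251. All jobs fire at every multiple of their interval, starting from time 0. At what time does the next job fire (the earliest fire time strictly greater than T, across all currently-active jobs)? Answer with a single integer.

Answer: 252

Derivation:
Op 1: register job_B */9 -> active={job_B:*/9}
Op 2: register job_B */4 -> active={job_B:*/4}
Op 3: unregister job_B -> active={}
Op 4: register job_D */8 -> active={job_D:*/8}
Op 5: register job_B */9 -> active={job_B:*/9, job_D:*/8}
Op 6: register job_C */10 -> active={job_B:*/9, job_C:*/10, job_D:*/8}
Op 7: register job_A */7 -> active={job_A:*/7, job_B:*/9, job_C:*/10, job_D:*/8}
Op 8: register job_A */9 -> active={job_A:*/9, job_B:*/9, job_C:*/10, job_D:*/8}
Op 9: register job_D */2 -> active={job_A:*/9, job_B:*/9, job_C:*/10, job_D:*/2}
Op 10: register job_C */9 -> active={job_A:*/9, job_B:*/9, job_C:*/9, job_D:*/2}
Op 11: unregister job_A -> active={job_B:*/9, job_C:*/9, job_D:*/2}
  job_B: interval 9, next fire after T=251 is 252
  job_C: interval 9, next fire after T=251 is 252
  job_D: interval 2, next fire after T=251 is 252
Earliest fire time = 252 (job job_B)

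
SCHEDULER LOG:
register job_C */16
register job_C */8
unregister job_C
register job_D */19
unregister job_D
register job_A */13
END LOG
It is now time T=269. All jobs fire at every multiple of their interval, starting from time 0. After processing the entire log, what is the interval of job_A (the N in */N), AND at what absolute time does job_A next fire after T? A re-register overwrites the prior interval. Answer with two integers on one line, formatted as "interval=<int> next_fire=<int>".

Answer: interval=13 next_fire=273

Derivation:
Op 1: register job_C */16 -> active={job_C:*/16}
Op 2: register job_C */8 -> active={job_C:*/8}
Op 3: unregister job_C -> active={}
Op 4: register job_D */19 -> active={job_D:*/19}
Op 5: unregister job_D -> active={}
Op 6: register job_A */13 -> active={job_A:*/13}
Final interval of job_A = 13
Next fire of job_A after T=269: (269//13+1)*13 = 273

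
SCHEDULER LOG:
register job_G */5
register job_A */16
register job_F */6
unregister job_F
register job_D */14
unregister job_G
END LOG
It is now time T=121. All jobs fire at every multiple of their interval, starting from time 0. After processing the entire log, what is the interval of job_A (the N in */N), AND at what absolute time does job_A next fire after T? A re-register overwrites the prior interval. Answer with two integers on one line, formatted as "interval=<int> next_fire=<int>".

Answer: interval=16 next_fire=128

Derivation:
Op 1: register job_G */5 -> active={job_G:*/5}
Op 2: register job_A */16 -> active={job_A:*/16, job_G:*/5}
Op 3: register job_F */6 -> active={job_A:*/16, job_F:*/6, job_G:*/5}
Op 4: unregister job_F -> active={job_A:*/16, job_G:*/5}
Op 5: register job_D */14 -> active={job_A:*/16, job_D:*/14, job_G:*/5}
Op 6: unregister job_G -> active={job_A:*/16, job_D:*/14}
Final interval of job_A = 16
Next fire of job_A after T=121: (121//16+1)*16 = 128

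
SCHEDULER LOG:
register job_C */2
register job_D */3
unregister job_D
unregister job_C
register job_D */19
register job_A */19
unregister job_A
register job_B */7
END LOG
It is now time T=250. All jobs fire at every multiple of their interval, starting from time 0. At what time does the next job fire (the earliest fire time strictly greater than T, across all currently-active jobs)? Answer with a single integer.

Op 1: register job_C */2 -> active={job_C:*/2}
Op 2: register job_D */3 -> active={job_C:*/2, job_D:*/3}
Op 3: unregister job_D -> active={job_C:*/2}
Op 4: unregister job_C -> active={}
Op 5: register job_D */19 -> active={job_D:*/19}
Op 6: register job_A */19 -> active={job_A:*/19, job_D:*/19}
Op 7: unregister job_A -> active={job_D:*/19}
Op 8: register job_B */7 -> active={job_B:*/7, job_D:*/19}
  job_B: interval 7, next fire after T=250 is 252
  job_D: interval 19, next fire after T=250 is 266
Earliest fire time = 252 (job job_B)

Answer: 252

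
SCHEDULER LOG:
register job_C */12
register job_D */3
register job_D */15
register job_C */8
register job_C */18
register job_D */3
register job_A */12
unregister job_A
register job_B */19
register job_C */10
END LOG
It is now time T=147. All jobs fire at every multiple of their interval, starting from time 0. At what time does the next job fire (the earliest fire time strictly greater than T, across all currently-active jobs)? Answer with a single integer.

Op 1: register job_C */12 -> active={job_C:*/12}
Op 2: register job_D */3 -> active={job_C:*/12, job_D:*/3}
Op 3: register job_D */15 -> active={job_C:*/12, job_D:*/15}
Op 4: register job_C */8 -> active={job_C:*/8, job_D:*/15}
Op 5: register job_C */18 -> active={job_C:*/18, job_D:*/15}
Op 6: register job_D */3 -> active={job_C:*/18, job_D:*/3}
Op 7: register job_A */12 -> active={job_A:*/12, job_C:*/18, job_D:*/3}
Op 8: unregister job_A -> active={job_C:*/18, job_D:*/3}
Op 9: register job_B */19 -> active={job_B:*/19, job_C:*/18, job_D:*/3}
Op 10: register job_C */10 -> active={job_B:*/19, job_C:*/10, job_D:*/3}
  job_B: interval 19, next fire after T=147 is 152
  job_C: interval 10, next fire after T=147 is 150
  job_D: interval 3, next fire after T=147 is 150
Earliest fire time = 150 (job job_C)

Answer: 150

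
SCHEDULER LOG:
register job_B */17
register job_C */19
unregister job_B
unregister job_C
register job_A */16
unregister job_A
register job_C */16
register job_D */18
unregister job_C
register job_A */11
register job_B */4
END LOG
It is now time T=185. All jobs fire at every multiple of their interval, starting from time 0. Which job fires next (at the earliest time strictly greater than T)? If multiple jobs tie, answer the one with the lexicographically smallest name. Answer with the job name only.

Op 1: register job_B */17 -> active={job_B:*/17}
Op 2: register job_C */19 -> active={job_B:*/17, job_C:*/19}
Op 3: unregister job_B -> active={job_C:*/19}
Op 4: unregister job_C -> active={}
Op 5: register job_A */16 -> active={job_A:*/16}
Op 6: unregister job_A -> active={}
Op 7: register job_C */16 -> active={job_C:*/16}
Op 8: register job_D */18 -> active={job_C:*/16, job_D:*/18}
Op 9: unregister job_C -> active={job_D:*/18}
Op 10: register job_A */11 -> active={job_A:*/11, job_D:*/18}
Op 11: register job_B */4 -> active={job_A:*/11, job_B:*/4, job_D:*/18}
  job_A: interval 11, next fire after T=185 is 187
  job_B: interval 4, next fire after T=185 is 188
  job_D: interval 18, next fire after T=185 is 198
Earliest = 187, winner (lex tiebreak) = job_A

Answer: job_A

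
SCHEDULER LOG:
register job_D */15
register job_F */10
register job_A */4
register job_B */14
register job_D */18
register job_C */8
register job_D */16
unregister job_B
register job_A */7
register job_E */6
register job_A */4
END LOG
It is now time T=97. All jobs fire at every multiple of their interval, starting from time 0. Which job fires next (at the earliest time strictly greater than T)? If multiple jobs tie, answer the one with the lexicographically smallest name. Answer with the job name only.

Answer: job_A

Derivation:
Op 1: register job_D */15 -> active={job_D:*/15}
Op 2: register job_F */10 -> active={job_D:*/15, job_F:*/10}
Op 3: register job_A */4 -> active={job_A:*/4, job_D:*/15, job_F:*/10}
Op 4: register job_B */14 -> active={job_A:*/4, job_B:*/14, job_D:*/15, job_F:*/10}
Op 5: register job_D */18 -> active={job_A:*/4, job_B:*/14, job_D:*/18, job_F:*/10}
Op 6: register job_C */8 -> active={job_A:*/4, job_B:*/14, job_C:*/8, job_D:*/18, job_F:*/10}
Op 7: register job_D */16 -> active={job_A:*/4, job_B:*/14, job_C:*/8, job_D:*/16, job_F:*/10}
Op 8: unregister job_B -> active={job_A:*/4, job_C:*/8, job_D:*/16, job_F:*/10}
Op 9: register job_A */7 -> active={job_A:*/7, job_C:*/8, job_D:*/16, job_F:*/10}
Op 10: register job_E */6 -> active={job_A:*/7, job_C:*/8, job_D:*/16, job_E:*/6, job_F:*/10}
Op 11: register job_A */4 -> active={job_A:*/4, job_C:*/8, job_D:*/16, job_E:*/6, job_F:*/10}
  job_A: interval 4, next fire after T=97 is 100
  job_C: interval 8, next fire after T=97 is 104
  job_D: interval 16, next fire after T=97 is 112
  job_E: interval 6, next fire after T=97 is 102
  job_F: interval 10, next fire after T=97 is 100
Earliest = 100, winner (lex tiebreak) = job_A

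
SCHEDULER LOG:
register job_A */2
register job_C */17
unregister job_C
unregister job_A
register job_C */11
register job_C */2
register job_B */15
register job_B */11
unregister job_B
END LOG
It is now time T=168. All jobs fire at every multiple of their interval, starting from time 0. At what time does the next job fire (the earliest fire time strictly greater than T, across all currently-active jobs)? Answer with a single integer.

Answer: 170

Derivation:
Op 1: register job_A */2 -> active={job_A:*/2}
Op 2: register job_C */17 -> active={job_A:*/2, job_C:*/17}
Op 3: unregister job_C -> active={job_A:*/2}
Op 4: unregister job_A -> active={}
Op 5: register job_C */11 -> active={job_C:*/11}
Op 6: register job_C */2 -> active={job_C:*/2}
Op 7: register job_B */15 -> active={job_B:*/15, job_C:*/2}
Op 8: register job_B */11 -> active={job_B:*/11, job_C:*/2}
Op 9: unregister job_B -> active={job_C:*/2}
  job_C: interval 2, next fire after T=168 is 170
Earliest fire time = 170 (job job_C)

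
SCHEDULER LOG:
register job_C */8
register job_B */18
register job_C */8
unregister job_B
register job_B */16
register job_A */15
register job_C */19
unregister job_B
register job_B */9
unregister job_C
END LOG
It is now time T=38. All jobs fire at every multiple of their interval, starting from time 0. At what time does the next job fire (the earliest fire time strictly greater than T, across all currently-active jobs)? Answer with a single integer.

Op 1: register job_C */8 -> active={job_C:*/8}
Op 2: register job_B */18 -> active={job_B:*/18, job_C:*/8}
Op 3: register job_C */8 -> active={job_B:*/18, job_C:*/8}
Op 4: unregister job_B -> active={job_C:*/8}
Op 5: register job_B */16 -> active={job_B:*/16, job_C:*/8}
Op 6: register job_A */15 -> active={job_A:*/15, job_B:*/16, job_C:*/8}
Op 7: register job_C */19 -> active={job_A:*/15, job_B:*/16, job_C:*/19}
Op 8: unregister job_B -> active={job_A:*/15, job_C:*/19}
Op 9: register job_B */9 -> active={job_A:*/15, job_B:*/9, job_C:*/19}
Op 10: unregister job_C -> active={job_A:*/15, job_B:*/9}
  job_A: interval 15, next fire after T=38 is 45
  job_B: interval 9, next fire after T=38 is 45
Earliest fire time = 45 (job job_A)

Answer: 45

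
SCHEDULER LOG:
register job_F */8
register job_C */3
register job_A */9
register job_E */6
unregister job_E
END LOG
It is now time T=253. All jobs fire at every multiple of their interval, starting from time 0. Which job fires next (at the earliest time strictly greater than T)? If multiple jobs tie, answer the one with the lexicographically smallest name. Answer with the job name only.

Op 1: register job_F */8 -> active={job_F:*/8}
Op 2: register job_C */3 -> active={job_C:*/3, job_F:*/8}
Op 3: register job_A */9 -> active={job_A:*/9, job_C:*/3, job_F:*/8}
Op 4: register job_E */6 -> active={job_A:*/9, job_C:*/3, job_E:*/6, job_F:*/8}
Op 5: unregister job_E -> active={job_A:*/9, job_C:*/3, job_F:*/8}
  job_A: interval 9, next fire after T=253 is 261
  job_C: interval 3, next fire after T=253 is 255
  job_F: interval 8, next fire after T=253 is 256
Earliest = 255, winner (lex tiebreak) = job_C

Answer: job_C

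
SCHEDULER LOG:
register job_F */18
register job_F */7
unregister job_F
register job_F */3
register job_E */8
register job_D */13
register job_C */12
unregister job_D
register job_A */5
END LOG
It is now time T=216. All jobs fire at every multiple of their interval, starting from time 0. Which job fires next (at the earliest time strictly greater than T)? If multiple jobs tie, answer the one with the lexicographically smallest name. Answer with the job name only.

Answer: job_F

Derivation:
Op 1: register job_F */18 -> active={job_F:*/18}
Op 2: register job_F */7 -> active={job_F:*/7}
Op 3: unregister job_F -> active={}
Op 4: register job_F */3 -> active={job_F:*/3}
Op 5: register job_E */8 -> active={job_E:*/8, job_F:*/3}
Op 6: register job_D */13 -> active={job_D:*/13, job_E:*/8, job_F:*/3}
Op 7: register job_C */12 -> active={job_C:*/12, job_D:*/13, job_E:*/8, job_F:*/3}
Op 8: unregister job_D -> active={job_C:*/12, job_E:*/8, job_F:*/3}
Op 9: register job_A */5 -> active={job_A:*/5, job_C:*/12, job_E:*/8, job_F:*/3}
  job_A: interval 5, next fire after T=216 is 220
  job_C: interval 12, next fire after T=216 is 228
  job_E: interval 8, next fire after T=216 is 224
  job_F: interval 3, next fire after T=216 is 219
Earliest = 219, winner (lex tiebreak) = job_F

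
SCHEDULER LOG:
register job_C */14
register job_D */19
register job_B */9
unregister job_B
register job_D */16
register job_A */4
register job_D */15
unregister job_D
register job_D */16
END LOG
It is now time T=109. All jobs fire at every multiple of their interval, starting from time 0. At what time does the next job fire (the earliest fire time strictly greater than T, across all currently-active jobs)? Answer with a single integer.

Answer: 112

Derivation:
Op 1: register job_C */14 -> active={job_C:*/14}
Op 2: register job_D */19 -> active={job_C:*/14, job_D:*/19}
Op 3: register job_B */9 -> active={job_B:*/9, job_C:*/14, job_D:*/19}
Op 4: unregister job_B -> active={job_C:*/14, job_D:*/19}
Op 5: register job_D */16 -> active={job_C:*/14, job_D:*/16}
Op 6: register job_A */4 -> active={job_A:*/4, job_C:*/14, job_D:*/16}
Op 7: register job_D */15 -> active={job_A:*/4, job_C:*/14, job_D:*/15}
Op 8: unregister job_D -> active={job_A:*/4, job_C:*/14}
Op 9: register job_D */16 -> active={job_A:*/4, job_C:*/14, job_D:*/16}
  job_A: interval 4, next fire after T=109 is 112
  job_C: interval 14, next fire after T=109 is 112
  job_D: interval 16, next fire after T=109 is 112
Earliest fire time = 112 (job job_A)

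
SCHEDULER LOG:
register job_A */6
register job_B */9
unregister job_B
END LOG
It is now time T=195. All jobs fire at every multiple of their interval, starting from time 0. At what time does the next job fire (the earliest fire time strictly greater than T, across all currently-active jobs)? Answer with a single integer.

Op 1: register job_A */6 -> active={job_A:*/6}
Op 2: register job_B */9 -> active={job_A:*/6, job_B:*/9}
Op 3: unregister job_B -> active={job_A:*/6}
  job_A: interval 6, next fire after T=195 is 198
Earliest fire time = 198 (job job_A)

Answer: 198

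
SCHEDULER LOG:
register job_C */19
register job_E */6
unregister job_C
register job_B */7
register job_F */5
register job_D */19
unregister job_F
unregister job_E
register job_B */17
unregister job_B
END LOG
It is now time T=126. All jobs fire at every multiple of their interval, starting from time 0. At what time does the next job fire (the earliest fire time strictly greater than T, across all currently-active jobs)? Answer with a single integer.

Op 1: register job_C */19 -> active={job_C:*/19}
Op 2: register job_E */6 -> active={job_C:*/19, job_E:*/6}
Op 3: unregister job_C -> active={job_E:*/6}
Op 4: register job_B */7 -> active={job_B:*/7, job_E:*/6}
Op 5: register job_F */5 -> active={job_B:*/7, job_E:*/6, job_F:*/5}
Op 6: register job_D */19 -> active={job_B:*/7, job_D:*/19, job_E:*/6, job_F:*/5}
Op 7: unregister job_F -> active={job_B:*/7, job_D:*/19, job_E:*/6}
Op 8: unregister job_E -> active={job_B:*/7, job_D:*/19}
Op 9: register job_B */17 -> active={job_B:*/17, job_D:*/19}
Op 10: unregister job_B -> active={job_D:*/19}
  job_D: interval 19, next fire after T=126 is 133
Earliest fire time = 133 (job job_D)

Answer: 133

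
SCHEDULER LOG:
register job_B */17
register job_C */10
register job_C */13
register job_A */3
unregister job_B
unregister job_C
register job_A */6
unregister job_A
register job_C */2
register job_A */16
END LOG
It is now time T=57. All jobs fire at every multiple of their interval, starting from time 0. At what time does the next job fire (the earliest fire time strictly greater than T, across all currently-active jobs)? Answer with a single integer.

Op 1: register job_B */17 -> active={job_B:*/17}
Op 2: register job_C */10 -> active={job_B:*/17, job_C:*/10}
Op 3: register job_C */13 -> active={job_B:*/17, job_C:*/13}
Op 4: register job_A */3 -> active={job_A:*/3, job_B:*/17, job_C:*/13}
Op 5: unregister job_B -> active={job_A:*/3, job_C:*/13}
Op 6: unregister job_C -> active={job_A:*/3}
Op 7: register job_A */6 -> active={job_A:*/6}
Op 8: unregister job_A -> active={}
Op 9: register job_C */2 -> active={job_C:*/2}
Op 10: register job_A */16 -> active={job_A:*/16, job_C:*/2}
  job_A: interval 16, next fire after T=57 is 64
  job_C: interval 2, next fire after T=57 is 58
Earliest fire time = 58 (job job_C)

Answer: 58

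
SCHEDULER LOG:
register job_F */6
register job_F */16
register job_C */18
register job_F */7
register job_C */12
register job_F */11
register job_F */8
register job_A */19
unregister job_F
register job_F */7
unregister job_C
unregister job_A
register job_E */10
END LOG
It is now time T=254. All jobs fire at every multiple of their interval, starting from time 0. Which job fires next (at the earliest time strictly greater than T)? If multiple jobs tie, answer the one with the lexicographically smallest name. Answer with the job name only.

Answer: job_F

Derivation:
Op 1: register job_F */6 -> active={job_F:*/6}
Op 2: register job_F */16 -> active={job_F:*/16}
Op 3: register job_C */18 -> active={job_C:*/18, job_F:*/16}
Op 4: register job_F */7 -> active={job_C:*/18, job_F:*/7}
Op 5: register job_C */12 -> active={job_C:*/12, job_F:*/7}
Op 6: register job_F */11 -> active={job_C:*/12, job_F:*/11}
Op 7: register job_F */8 -> active={job_C:*/12, job_F:*/8}
Op 8: register job_A */19 -> active={job_A:*/19, job_C:*/12, job_F:*/8}
Op 9: unregister job_F -> active={job_A:*/19, job_C:*/12}
Op 10: register job_F */7 -> active={job_A:*/19, job_C:*/12, job_F:*/7}
Op 11: unregister job_C -> active={job_A:*/19, job_F:*/7}
Op 12: unregister job_A -> active={job_F:*/7}
Op 13: register job_E */10 -> active={job_E:*/10, job_F:*/7}
  job_E: interval 10, next fire after T=254 is 260
  job_F: interval 7, next fire after T=254 is 259
Earliest = 259, winner (lex tiebreak) = job_F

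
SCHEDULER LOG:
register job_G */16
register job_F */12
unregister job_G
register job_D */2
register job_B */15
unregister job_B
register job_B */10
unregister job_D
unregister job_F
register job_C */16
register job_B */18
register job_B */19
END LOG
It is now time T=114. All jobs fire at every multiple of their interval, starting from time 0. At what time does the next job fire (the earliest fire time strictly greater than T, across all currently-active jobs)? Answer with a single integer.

Answer: 128

Derivation:
Op 1: register job_G */16 -> active={job_G:*/16}
Op 2: register job_F */12 -> active={job_F:*/12, job_G:*/16}
Op 3: unregister job_G -> active={job_F:*/12}
Op 4: register job_D */2 -> active={job_D:*/2, job_F:*/12}
Op 5: register job_B */15 -> active={job_B:*/15, job_D:*/2, job_F:*/12}
Op 6: unregister job_B -> active={job_D:*/2, job_F:*/12}
Op 7: register job_B */10 -> active={job_B:*/10, job_D:*/2, job_F:*/12}
Op 8: unregister job_D -> active={job_B:*/10, job_F:*/12}
Op 9: unregister job_F -> active={job_B:*/10}
Op 10: register job_C */16 -> active={job_B:*/10, job_C:*/16}
Op 11: register job_B */18 -> active={job_B:*/18, job_C:*/16}
Op 12: register job_B */19 -> active={job_B:*/19, job_C:*/16}
  job_B: interval 19, next fire after T=114 is 133
  job_C: interval 16, next fire after T=114 is 128
Earliest fire time = 128 (job job_C)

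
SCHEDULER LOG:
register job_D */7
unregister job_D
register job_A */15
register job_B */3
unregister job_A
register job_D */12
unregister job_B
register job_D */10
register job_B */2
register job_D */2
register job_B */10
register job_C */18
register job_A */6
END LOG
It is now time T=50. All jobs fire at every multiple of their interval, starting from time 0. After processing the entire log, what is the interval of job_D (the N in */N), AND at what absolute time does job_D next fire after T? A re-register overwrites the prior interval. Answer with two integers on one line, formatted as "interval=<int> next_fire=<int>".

Answer: interval=2 next_fire=52

Derivation:
Op 1: register job_D */7 -> active={job_D:*/7}
Op 2: unregister job_D -> active={}
Op 3: register job_A */15 -> active={job_A:*/15}
Op 4: register job_B */3 -> active={job_A:*/15, job_B:*/3}
Op 5: unregister job_A -> active={job_B:*/3}
Op 6: register job_D */12 -> active={job_B:*/3, job_D:*/12}
Op 7: unregister job_B -> active={job_D:*/12}
Op 8: register job_D */10 -> active={job_D:*/10}
Op 9: register job_B */2 -> active={job_B:*/2, job_D:*/10}
Op 10: register job_D */2 -> active={job_B:*/2, job_D:*/2}
Op 11: register job_B */10 -> active={job_B:*/10, job_D:*/2}
Op 12: register job_C */18 -> active={job_B:*/10, job_C:*/18, job_D:*/2}
Op 13: register job_A */6 -> active={job_A:*/6, job_B:*/10, job_C:*/18, job_D:*/2}
Final interval of job_D = 2
Next fire of job_D after T=50: (50//2+1)*2 = 52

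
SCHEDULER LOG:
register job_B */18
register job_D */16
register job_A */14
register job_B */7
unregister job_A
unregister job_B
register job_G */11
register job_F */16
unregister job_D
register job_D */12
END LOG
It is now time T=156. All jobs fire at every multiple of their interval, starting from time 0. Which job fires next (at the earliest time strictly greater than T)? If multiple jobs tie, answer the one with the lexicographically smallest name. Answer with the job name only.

Answer: job_F

Derivation:
Op 1: register job_B */18 -> active={job_B:*/18}
Op 2: register job_D */16 -> active={job_B:*/18, job_D:*/16}
Op 3: register job_A */14 -> active={job_A:*/14, job_B:*/18, job_D:*/16}
Op 4: register job_B */7 -> active={job_A:*/14, job_B:*/7, job_D:*/16}
Op 5: unregister job_A -> active={job_B:*/7, job_D:*/16}
Op 6: unregister job_B -> active={job_D:*/16}
Op 7: register job_G */11 -> active={job_D:*/16, job_G:*/11}
Op 8: register job_F */16 -> active={job_D:*/16, job_F:*/16, job_G:*/11}
Op 9: unregister job_D -> active={job_F:*/16, job_G:*/11}
Op 10: register job_D */12 -> active={job_D:*/12, job_F:*/16, job_G:*/11}
  job_D: interval 12, next fire after T=156 is 168
  job_F: interval 16, next fire after T=156 is 160
  job_G: interval 11, next fire after T=156 is 165
Earliest = 160, winner (lex tiebreak) = job_F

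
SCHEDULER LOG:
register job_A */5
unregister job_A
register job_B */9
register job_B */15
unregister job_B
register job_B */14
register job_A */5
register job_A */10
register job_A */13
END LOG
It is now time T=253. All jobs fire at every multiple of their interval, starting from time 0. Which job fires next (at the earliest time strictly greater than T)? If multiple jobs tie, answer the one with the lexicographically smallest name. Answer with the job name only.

Answer: job_A

Derivation:
Op 1: register job_A */5 -> active={job_A:*/5}
Op 2: unregister job_A -> active={}
Op 3: register job_B */9 -> active={job_B:*/9}
Op 4: register job_B */15 -> active={job_B:*/15}
Op 5: unregister job_B -> active={}
Op 6: register job_B */14 -> active={job_B:*/14}
Op 7: register job_A */5 -> active={job_A:*/5, job_B:*/14}
Op 8: register job_A */10 -> active={job_A:*/10, job_B:*/14}
Op 9: register job_A */13 -> active={job_A:*/13, job_B:*/14}
  job_A: interval 13, next fire after T=253 is 260
  job_B: interval 14, next fire after T=253 is 266
Earliest = 260, winner (lex tiebreak) = job_A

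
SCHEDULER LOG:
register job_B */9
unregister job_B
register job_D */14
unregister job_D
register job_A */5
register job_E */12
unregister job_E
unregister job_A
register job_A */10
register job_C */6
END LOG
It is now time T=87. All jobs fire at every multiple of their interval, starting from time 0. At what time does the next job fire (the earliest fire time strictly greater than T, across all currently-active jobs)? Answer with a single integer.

Op 1: register job_B */9 -> active={job_B:*/9}
Op 2: unregister job_B -> active={}
Op 3: register job_D */14 -> active={job_D:*/14}
Op 4: unregister job_D -> active={}
Op 5: register job_A */5 -> active={job_A:*/5}
Op 6: register job_E */12 -> active={job_A:*/5, job_E:*/12}
Op 7: unregister job_E -> active={job_A:*/5}
Op 8: unregister job_A -> active={}
Op 9: register job_A */10 -> active={job_A:*/10}
Op 10: register job_C */6 -> active={job_A:*/10, job_C:*/6}
  job_A: interval 10, next fire after T=87 is 90
  job_C: interval 6, next fire after T=87 is 90
Earliest fire time = 90 (job job_A)

Answer: 90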